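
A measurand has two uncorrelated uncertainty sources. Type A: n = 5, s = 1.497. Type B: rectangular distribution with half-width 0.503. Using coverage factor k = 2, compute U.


u_A = s / sqrt(n) = 1.497 / sqrt(5) = 0.66947875
u_B = half_width / sqrt(3) = 0.503 / sqrt(3) = 0.29040719
uc = sqrt(u_A^2 + u_B^2) = sqrt(0.66947875^2 + 0.29040719^2) = 0.7297521
U = k * uc = 2 * 0.7297521
U = 1.4595

1.4595


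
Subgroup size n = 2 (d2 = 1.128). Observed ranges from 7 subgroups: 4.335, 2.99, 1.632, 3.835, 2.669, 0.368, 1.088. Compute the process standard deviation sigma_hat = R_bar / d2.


R_bar = (4.335 + 2.99 + 1.632 + 3.835 + 2.669 + 0.368 + 1.088) / 7
R_bar = 16.917 / 7 = 2.4167143
sigma_hat = R_bar / d2 = 2.4167143 / 1.128 = 2.1425

2.1425


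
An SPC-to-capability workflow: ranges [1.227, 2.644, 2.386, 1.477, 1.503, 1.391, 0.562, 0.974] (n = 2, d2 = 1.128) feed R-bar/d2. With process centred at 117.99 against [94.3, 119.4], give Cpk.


R_bar = (1.227 + 2.644 + 2.386 + 1.477 + 1.503 + 1.391 + 0.562 + 0.974) / 8 = 1.5205
sigma = R_bar / d2 = 1.5205 / 1.128 = 1.347961
Cp = (USL - LSL)/(6*sigma) = (119.4 - 94.3)/(6*1.347961) = 3.1035
Cpu = (119.4 - 117.99)/(3*1.347961) = 0.3487
Cpl = (117.99 - 94.3)/(3*1.347961) = 5.8582
Cpk = min(Cpu, Cpl) = 0.3487

0.3487


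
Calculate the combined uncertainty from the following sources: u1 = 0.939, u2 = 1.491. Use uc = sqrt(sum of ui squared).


uc = sqrt(0.939^2 + 1.491^2)
uc = sqrt(3.104802)
uc = 1.7620

1.7620


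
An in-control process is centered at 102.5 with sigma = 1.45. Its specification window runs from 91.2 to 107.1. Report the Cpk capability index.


Cpu = (USL - mean) / (3*sigma) = (107.1 - 102.5) / (3*1.45) = 1.0575
Cpl = (mean - LSL) / (3*sigma) = (102.5 - 91.2) / (3*1.45) = 2.5977
Cpk = min(Cpu, Cpl) = 1.0575

1.0575


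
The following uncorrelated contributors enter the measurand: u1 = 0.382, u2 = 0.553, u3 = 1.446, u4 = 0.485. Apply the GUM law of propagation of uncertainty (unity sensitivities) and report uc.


uc = sqrt(0.382^2 + 0.553^2 + 1.446^2 + 0.485^2)
uc = sqrt(2.777874)
uc = 1.6667

1.6667


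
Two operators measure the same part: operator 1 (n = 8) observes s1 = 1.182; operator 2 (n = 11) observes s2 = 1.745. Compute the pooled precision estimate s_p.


s_p = sqrt(((n1-1)*s1^2 + (n2-1)*s2^2) / (n1+n2-2))
numerator = (8-1)*1.182^2 + (11-1)*1.745^2 = 9.779868 + 30.45025 = 40.230118
denominator = 8 + 11 - 2 = 17
s_p^2 = 40.230118 / 17 = 2.3664775
s_p = sqrt(2.3664775) = 1.5383

1.5383


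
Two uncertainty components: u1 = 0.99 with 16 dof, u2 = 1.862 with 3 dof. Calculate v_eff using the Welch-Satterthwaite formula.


uc = sqrt(u1^2 + u2^2) = sqrt(0.99^2 + 1.862^2) = 2.1088253
v_eff = uc^4 / (u1^4/v1 + u2^4/v2)
= 2.1088253^4 / (0.99^4/16 + 1.862^4/3)
= 19.777091 / 4.0668353
v_eff = 4.8630

4.8630


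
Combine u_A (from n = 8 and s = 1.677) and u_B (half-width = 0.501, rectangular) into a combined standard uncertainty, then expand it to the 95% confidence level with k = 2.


u_A = s / sqrt(n) = 1.677 / sqrt(8) = 0.59290904
u_B = half_width / sqrt(3) = 0.501 / sqrt(3) = 0.28925248
uc = sqrt(u_A^2 + u_B^2) = sqrt(0.59290904^2 + 0.28925248^2) = 0.65970306
U = k * uc = 2 * 0.65970306
U = 1.3194

1.3194


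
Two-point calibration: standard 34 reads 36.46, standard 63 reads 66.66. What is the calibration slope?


slope = (y2 - y1) / (x2 - x1)
= (66.66 - 36.46) / (63 - 34)
= 30.2000 / 29
= 1.0414

1.0414


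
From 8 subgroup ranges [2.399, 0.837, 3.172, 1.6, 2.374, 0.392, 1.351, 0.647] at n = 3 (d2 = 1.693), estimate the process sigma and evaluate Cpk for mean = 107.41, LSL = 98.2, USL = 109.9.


R_bar = (2.399 + 0.837 + 3.172 + 1.6 + 2.374 + 0.392 + 1.351 + 0.647) / 8 = 1.5965
sigma = R_bar / d2 = 1.5965 / 1.693 = 0.94300059
Cp = (USL - LSL)/(6*sigma) = (109.9 - 98.2)/(6*0.94300059) = 2.0679
Cpu = (109.9 - 107.41)/(3*0.94300059) = 0.8802
Cpl = (107.41 - 98.2)/(3*0.94300059) = 3.2556
Cpk = min(Cpu, Cpl) = 0.8802

0.8802


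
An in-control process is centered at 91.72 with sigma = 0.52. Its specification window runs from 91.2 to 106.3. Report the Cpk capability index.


Cpu = (USL - mean) / (3*sigma) = (106.3 - 91.72) / (3*0.52) = 9.3462
Cpl = (mean - LSL) / (3*sigma) = (91.72 - 91.2) / (3*0.52) = 0.3333
Cpk = min(Cpu, Cpl) = 0.3333

0.3333


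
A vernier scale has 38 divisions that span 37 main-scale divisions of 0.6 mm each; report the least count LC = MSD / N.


LC = MSD / n_div
= 0.6 / 38
= 0.0158

0.0158


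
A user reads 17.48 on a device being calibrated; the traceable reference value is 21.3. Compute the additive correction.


Correction = standard - reading
= 21.3 - 17.48
= 3.8200

3.8200


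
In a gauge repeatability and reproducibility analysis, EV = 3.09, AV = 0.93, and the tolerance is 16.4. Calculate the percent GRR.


GRR = sqrt(EV^2 + AV^2) = sqrt(3.09^2 + 0.93^2) = 3.226918
%GRR = GRR / tol * 100 = 3.226918 / 16.4 * 100
%GRR = 19.6763

19.6763


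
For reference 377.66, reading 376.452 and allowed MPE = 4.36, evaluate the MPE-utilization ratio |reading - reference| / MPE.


e = indication - reference = 376.452 - 377.66 = -1.2080
|e| = 1.2080
ratio = |e| / MPE = 1.2080 / 4.36
ratio = 0.2771

0.2771


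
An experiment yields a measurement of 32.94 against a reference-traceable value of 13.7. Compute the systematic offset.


Systematic error = measured - true
= 32.94 - 13.7
= 19.2400

19.2400


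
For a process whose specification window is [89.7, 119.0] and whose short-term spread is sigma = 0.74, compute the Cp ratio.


Cp = (USL - LSL) / (6 * sigma)
= (119.0 - 89.7) / (6 * 0.74)
= 29.3000 / 4.4400
= 6.5991

6.5991


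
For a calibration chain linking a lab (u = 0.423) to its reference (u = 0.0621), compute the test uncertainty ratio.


TUR = u_lab / u_ref
= 0.423 / 0.0621
= 6.8116

6.8116


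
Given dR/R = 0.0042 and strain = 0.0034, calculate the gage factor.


GF = (dR/R) / epsilon
= 0.0042 / 0.0034
= 1.2353

1.2353


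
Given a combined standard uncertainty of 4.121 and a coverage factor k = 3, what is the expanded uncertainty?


U = k * uc
U = 3 * 4.121
U = 12.3630

12.3630


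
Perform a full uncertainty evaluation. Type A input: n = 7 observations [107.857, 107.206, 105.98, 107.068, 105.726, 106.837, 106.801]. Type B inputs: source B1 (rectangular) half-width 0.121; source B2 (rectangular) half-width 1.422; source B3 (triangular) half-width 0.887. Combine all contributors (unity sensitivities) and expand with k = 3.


mean = (107.857 + 107.206 + 105.98 + 107.068 + 105.726 + 106.837 + 106.801) / 7 = 106.7821429
s = sqrt(sum((x - mean)^2)/(n-1)) = 0.72788768
u_A = s / sqrt(n) = 0.72788768 / sqrt(7) = 0.27511568
u_B1 = 0.121 / sqrt(3) = 0.069859383
u_B2 = 1.422 / sqrt(3) = 0.82099208
u_B3 = 0.887 / sqrt(6) = 0.36211623
uc = sqrt(0.27511568^2 + 0.069859383^2 + 0.82099208^2 + 0.36211623^2) = 0.94112971
U = k * uc = 3 * 0.94112971
U = 2.8234

2.8234


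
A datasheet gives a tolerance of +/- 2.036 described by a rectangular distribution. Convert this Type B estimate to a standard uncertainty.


u_B = half_width / sqrt(3)
u_B = 2.036 / 1.7320508
u_B = 1.1755

1.1755


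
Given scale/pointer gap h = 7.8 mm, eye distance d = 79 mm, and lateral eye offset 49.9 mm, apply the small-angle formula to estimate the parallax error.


error = h * offset / d
= 7.8 * 49.9 / 79
= 4.9268

4.9268


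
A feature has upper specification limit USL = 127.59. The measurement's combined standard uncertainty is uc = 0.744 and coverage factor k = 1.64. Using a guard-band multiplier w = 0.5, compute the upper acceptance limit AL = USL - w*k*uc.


U = k * uc = 1.64 * 0.744 = 1.22016
guard band g = w * U = 0.5 * 1.22016 = 0.61008
AL = USL - g = 127.59 - 0.61008
AL = 126.9799

126.9799


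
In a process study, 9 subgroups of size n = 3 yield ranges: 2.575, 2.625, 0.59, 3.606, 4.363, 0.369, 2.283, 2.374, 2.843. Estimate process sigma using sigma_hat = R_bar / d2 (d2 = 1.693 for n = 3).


R_bar = (2.575 + 2.625 + 0.59 + 3.606 + 4.363 + 0.369 + 2.283 + 2.374 + 2.843) / 9
R_bar = 21.628 / 9 = 2.4031111
sigma_hat = R_bar / d2 = 2.4031111 / 1.693 = 1.4194

1.4194


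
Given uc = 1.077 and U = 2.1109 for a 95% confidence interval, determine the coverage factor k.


k = U / uc
k = 2.1109 / 1.077
k = 1.96

1.96


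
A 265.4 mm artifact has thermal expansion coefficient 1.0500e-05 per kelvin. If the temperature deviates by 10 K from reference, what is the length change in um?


dL = L * alpha * dT
= 265.4 * 1.0500e-05 * 10
= 0.0278670 mm
dL_um = 0.0278670 * 1000 = 27.8670 um

27.8670


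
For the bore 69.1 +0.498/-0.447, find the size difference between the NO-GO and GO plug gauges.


GO = nominal - lower_tol (smallest hole = maximum material condition)
GO = 69.1 - 0.447 = 68.653
NO-GO = nominal + upper_tol (largest hole = least material condition)
NO-GO = 69.1 + 0.498 = 69.598
spread = NO-GO - GO = 69.598 - 68.653 = 0.9450

0.9450


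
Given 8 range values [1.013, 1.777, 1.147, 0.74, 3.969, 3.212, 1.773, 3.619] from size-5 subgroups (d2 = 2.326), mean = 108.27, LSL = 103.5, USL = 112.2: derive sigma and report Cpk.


R_bar = (1.013 + 1.777 + 1.147 + 0.74 + 3.969 + 3.212 + 1.773 + 3.619) / 8 = 2.15625
sigma = R_bar / d2 = 2.15625 / 2.326 = 0.92702064
Cp = (USL - LSL)/(6*sigma) = (112.2 - 103.5)/(6*0.92702064) = 1.5642
Cpu = (112.2 - 108.27)/(3*0.92702064) = 1.4131
Cpl = (108.27 - 103.5)/(3*0.92702064) = 1.7152
Cpk = min(Cpu, Cpl) = 1.4131

1.4131


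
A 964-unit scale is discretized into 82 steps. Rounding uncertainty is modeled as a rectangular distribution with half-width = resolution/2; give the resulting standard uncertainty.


resolution = range / divisions
resolution = 964 / 82 = 11.756098
u_res = resolution / (2*sqrt(3))
u_res = 11.756098 / 3.4641016
u_res = 3.3937

3.3937


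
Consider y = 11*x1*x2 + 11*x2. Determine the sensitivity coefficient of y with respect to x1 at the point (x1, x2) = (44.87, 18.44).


y = 11*x1*x2 + 11*x2
dy/dx1 = 11*x2
Evaluate at x2 = 18.44: c1 = 11 * 18.44
c1 = 202.8400

202.8400


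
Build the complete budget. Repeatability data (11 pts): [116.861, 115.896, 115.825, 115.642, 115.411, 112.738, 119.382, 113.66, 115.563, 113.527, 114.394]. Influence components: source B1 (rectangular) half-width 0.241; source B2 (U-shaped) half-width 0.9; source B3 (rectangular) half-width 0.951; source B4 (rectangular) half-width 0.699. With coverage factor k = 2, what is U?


mean = (116.861 + 115.896 + 115.825 + 115.642 + 115.411 + 112.738 + 119.382 + 113.66 + 115.563 + 113.527 + 114.394) / 11 = 115.3544545
s = sqrt(sum((x - mean)^2)/(n-1)) = 1.8197234
u_A = s / sqrt(n) = 1.8197234 / sqrt(11) = 0.54866725
u_B1 = 0.241 / sqrt(3) = 0.13914141
u_B2 = 0.9 / sqrt(2) = 0.6363961
u_B3 = 0.951 / sqrt(3) = 0.54906011
u_B4 = 0.699 / sqrt(3) = 0.40356784
uc = sqrt(0.54866725^2 + 0.13914141^2 + 0.6363961^2 + 0.54906011^2 + 0.40356784^2) = 1.0907475
U = k * uc = 2 * 1.0907475
U = 2.1815

2.1815


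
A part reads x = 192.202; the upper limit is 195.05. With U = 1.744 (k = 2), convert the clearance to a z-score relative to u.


u = U / k = 1.744 / 2 = 0.872
margin = |USL - x| = |195.05 - 192.202| = 2.848
z = margin / u = 2.848 / 0.872
z = 3.2661

3.2661


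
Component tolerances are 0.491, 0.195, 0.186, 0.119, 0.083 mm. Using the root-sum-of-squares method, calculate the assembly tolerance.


RSS = sqrt(0.491^2 + 0.195^2 + 0.186^2 + 0.119^2 + 0.083^2)
= sqrt(0.334752)
= 0.5786

0.5786


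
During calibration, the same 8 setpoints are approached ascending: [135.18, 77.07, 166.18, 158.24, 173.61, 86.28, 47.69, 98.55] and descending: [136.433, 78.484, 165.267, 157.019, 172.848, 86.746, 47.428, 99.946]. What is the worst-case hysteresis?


|135.18 - 136.433| = 1.2530
|77.07 - 78.484| = 1.4140
|166.18 - 165.267| = 0.9130
|158.24 - 157.019| = 1.2210
|173.61 - 172.848| = 0.7620
|86.28 - 86.746| = 0.4660
|47.69 - 47.428| = 0.2620
|98.55 - 99.946| = 1.3960
hysteresis = max(diffs) = 1.4140

1.4140


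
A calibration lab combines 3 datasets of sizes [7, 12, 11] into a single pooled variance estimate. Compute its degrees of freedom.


nu = sum_i (n_i - 1)
nu = ((7 - 1) + (12 - 1) + (11 - 1))
nu = 6 + 11 + 10
nu = 27

27


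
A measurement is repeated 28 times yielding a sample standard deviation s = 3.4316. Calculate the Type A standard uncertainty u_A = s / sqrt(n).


u_A = s / sqrt(n)
u_A = 3.4316 / sqrt(28)
u_A = 3.4316 / 5.2915026
u_A = 0.6485

0.6485


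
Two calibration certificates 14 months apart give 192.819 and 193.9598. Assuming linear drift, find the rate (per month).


rate = (v2 - v1) / months
= (193.9598 - 192.819) / 14
= 1.1408 / 14
= 0.0815

0.0815


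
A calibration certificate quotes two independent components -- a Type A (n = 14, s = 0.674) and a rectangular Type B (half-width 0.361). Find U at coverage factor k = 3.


u_A = s / sqrt(n) = 0.674 / sqrt(14) = 0.18013408
u_B = half_width / sqrt(3) = 0.361 / sqrt(3) = 0.20842345
uc = sqrt(u_A^2 + u_B^2) = sqrt(0.18013408^2 + 0.20842345^2) = 0.27547889
U = k * uc = 3 * 0.27547889
U = 0.8264

0.8264


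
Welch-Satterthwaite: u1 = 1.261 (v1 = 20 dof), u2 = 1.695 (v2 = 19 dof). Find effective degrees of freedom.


uc = sqrt(u1^2 + u2^2) = sqrt(1.261^2 + 1.695^2) = 2.1126159
v_eff = uc^4 / (u1^4/v1 + u2^4/v2)
= 2.1126159^4 / (1.261^4/20 + 1.695^4/19)
= 19.919672 / 0.56085964
v_eff = 35.5163

35.5163


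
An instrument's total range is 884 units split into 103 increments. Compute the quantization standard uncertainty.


resolution = range / divisions
resolution = 884 / 103 = 8.5825243
u_res = resolution / (2*sqrt(3))
u_res = 8.5825243 / 3.4641016
u_res = 2.4776

2.4776


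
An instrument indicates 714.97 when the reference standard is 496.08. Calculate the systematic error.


Systematic error = measured - true
= 714.97 - 496.08
= 218.8900

218.8900


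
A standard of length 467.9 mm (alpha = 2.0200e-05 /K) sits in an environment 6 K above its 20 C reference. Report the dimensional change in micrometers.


dL = L * alpha * dT
= 467.9 * 2.0200e-05 * 6
= 0.0567095 mm
dL_um = 0.0567095 * 1000 = 56.7095 um

56.7095


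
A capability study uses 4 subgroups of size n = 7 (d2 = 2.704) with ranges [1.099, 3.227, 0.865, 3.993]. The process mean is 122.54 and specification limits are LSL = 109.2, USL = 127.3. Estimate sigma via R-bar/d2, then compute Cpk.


R_bar = (1.099 + 3.227 + 0.865 + 3.993) / 4 = 2.296
sigma = R_bar / d2 = 2.296 / 2.704 = 0.84911243
Cp = (USL - LSL)/(6*sigma) = (127.3 - 109.2)/(6*0.84911243) = 3.5527
Cpu = (127.3 - 122.54)/(3*0.84911243) = 1.8686
Cpl = (122.54 - 109.2)/(3*0.84911243) = 5.2368
Cpk = min(Cpu, Cpl) = 1.8686

1.8686


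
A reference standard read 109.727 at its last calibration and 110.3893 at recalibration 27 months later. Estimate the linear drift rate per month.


rate = (v2 - v1) / months
= (110.3893 - 109.727) / 27
= 0.6623 / 27
= 0.0245

0.0245


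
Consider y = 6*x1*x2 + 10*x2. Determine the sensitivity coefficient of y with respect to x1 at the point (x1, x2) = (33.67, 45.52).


y = 6*x1*x2 + 10*x2
dy/dx1 = 6*x2
Evaluate at x2 = 45.52: c1 = 6 * 45.52
c1 = 273.1200

273.1200


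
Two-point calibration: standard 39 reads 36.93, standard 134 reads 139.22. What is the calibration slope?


slope = (y2 - y1) / (x2 - x1)
= (139.22 - 36.93) / (134 - 39)
= 102.2900 / 95
= 1.0767

1.0767


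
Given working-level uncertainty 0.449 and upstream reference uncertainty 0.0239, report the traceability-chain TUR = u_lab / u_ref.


TUR = u_lab / u_ref
= 0.449 / 0.0239
= 18.7866

18.7866


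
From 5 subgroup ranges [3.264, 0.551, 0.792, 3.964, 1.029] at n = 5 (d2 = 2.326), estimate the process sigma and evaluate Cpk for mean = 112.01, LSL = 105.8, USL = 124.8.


R_bar = (3.264 + 0.551 + 0.792 + 3.964 + 1.029) / 5 = 1.92
sigma = R_bar / d2 = 1.92 / 2.326 = 0.82545142
Cp = (USL - LSL)/(6*sigma) = (124.8 - 105.8)/(6*0.82545142) = 3.8363
Cpu = (124.8 - 112.01)/(3*0.82545142) = 5.1649
Cpl = (112.01 - 105.8)/(3*0.82545142) = 2.5077
Cpk = min(Cpu, Cpl) = 2.5077

2.5077


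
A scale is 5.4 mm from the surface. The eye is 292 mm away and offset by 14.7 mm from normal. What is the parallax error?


error = h * offset / d
= 5.4 * 14.7 / 292
= 0.2718

0.2718


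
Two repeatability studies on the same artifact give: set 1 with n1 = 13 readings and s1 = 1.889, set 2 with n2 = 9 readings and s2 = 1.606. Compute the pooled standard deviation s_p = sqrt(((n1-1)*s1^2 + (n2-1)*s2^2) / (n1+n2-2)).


s_p = sqrt(((n1-1)*s1^2 + (n2-1)*s2^2) / (n1+n2-2))
numerator = (13-1)*1.889^2 + (9-1)*1.606^2 = 42.819852 + 20.633888 = 63.45374
denominator = 13 + 9 - 2 = 20
s_p^2 = 63.45374 / 20 = 3.172687
s_p = sqrt(3.172687) = 1.7812

1.7812


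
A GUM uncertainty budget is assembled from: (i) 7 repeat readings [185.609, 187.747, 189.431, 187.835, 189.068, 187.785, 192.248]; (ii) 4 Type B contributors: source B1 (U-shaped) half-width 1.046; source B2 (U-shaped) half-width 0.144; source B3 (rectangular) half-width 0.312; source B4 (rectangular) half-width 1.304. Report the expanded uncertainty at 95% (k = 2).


mean = (185.609 + 187.747 + 189.431 + 187.835 + 189.068 + 187.785 + 192.248) / 7 = 188.5318571
s = sqrt(sum((x - mean)^2)/(n-1)) = 2.0456509
u_A = s / sqrt(n) = 2.0456509 / sqrt(7) = 0.77318336
u_B1 = 1.046 / sqrt(2) = 0.73963369
u_B2 = 0.144 / sqrt(2) = 0.10182338
u_B3 = 0.312 / sqrt(3) = 0.18013328
u_B4 = 1.304 / sqrt(3) = 0.75286475
uc = sqrt(0.77318336^2 + 0.73963369^2 + 0.10182338^2 + 0.18013328^2 + 0.75286475^2) = 1.3245723
U = k * uc = 2 * 1.3245723
U = 2.6491

2.6491


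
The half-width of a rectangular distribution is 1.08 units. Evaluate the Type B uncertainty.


u_B = half_width / sqrt(3)
u_B = 1.08 / 1.7320508
u_B = 0.6235

0.6235


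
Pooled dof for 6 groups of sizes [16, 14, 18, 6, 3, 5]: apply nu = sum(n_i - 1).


nu = sum_i (n_i - 1)
nu = ((16 - 1) + (14 - 1) + (18 - 1) + (6 - 1) + (3 - 1) + (5 - 1))
nu = 15 + 13 + 17 + 5 + 2 + 4
nu = 56

56


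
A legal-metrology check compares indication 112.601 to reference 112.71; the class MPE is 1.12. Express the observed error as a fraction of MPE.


e = indication - reference = 112.601 - 112.71 = -0.1090
|e| = 0.1090
ratio = |e| / MPE = 0.1090 / 1.12
ratio = 0.0973

0.0973


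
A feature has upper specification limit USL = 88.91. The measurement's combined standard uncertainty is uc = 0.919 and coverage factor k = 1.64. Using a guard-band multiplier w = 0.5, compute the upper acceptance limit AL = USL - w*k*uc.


U = k * uc = 1.64 * 0.919 = 1.50716
guard band g = w * U = 0.5 * 1.50716 = 0.75358
AL = USL - g = 88.91 - 0.75358
AL = 88.1564

88.1564


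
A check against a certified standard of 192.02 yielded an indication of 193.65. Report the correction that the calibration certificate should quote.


Correction = standard - reading
= 192.02 - 193.65
= -1.6300

-1.6300


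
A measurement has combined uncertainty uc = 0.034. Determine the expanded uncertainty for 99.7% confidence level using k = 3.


U = k * uc
U = 3 * 0.034
U = 0.1020

0.1020


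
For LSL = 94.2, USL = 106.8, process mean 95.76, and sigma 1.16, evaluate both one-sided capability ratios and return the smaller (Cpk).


Cpu = (USL - mean) / (3*sigma) = (106.8 - 95.76) / (3*1.16) = 3.1724
Cpl = (mean - LSL) / (3*sigma) = (95.76 - 94.2) / (3*1.16) = 0.4483
Cpk = min(Cpu, Cpl) = 0.4483

0.4483


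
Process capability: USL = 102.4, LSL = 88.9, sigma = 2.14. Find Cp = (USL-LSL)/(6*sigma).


Cp = (USL - LSL) / (6 * sigma)
= (102.4 - 88.9) / (6 * 2.14)
= 13.5000 / 12.8400
= 1.0514

1.0514


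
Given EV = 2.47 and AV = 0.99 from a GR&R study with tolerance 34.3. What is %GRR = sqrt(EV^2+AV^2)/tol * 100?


GRR = sqrt(EV^2 + AV^2) = sqrt(2.47^2 + 0.99^2) = 2.6610148
%GRR = GRR / tol * 100 = 2.6610148 / 34.3 * 100
%GRR = 7.7581

7.7581


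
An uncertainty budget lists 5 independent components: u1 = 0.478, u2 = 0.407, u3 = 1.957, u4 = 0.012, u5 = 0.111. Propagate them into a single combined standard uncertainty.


uc = sqrt(0.478^2 + 0.407^2 + 1.957^2 + 0.012^2 + 0.111^2)
uc = sqrt(4.236447)
uc = 2.0583

2.0583


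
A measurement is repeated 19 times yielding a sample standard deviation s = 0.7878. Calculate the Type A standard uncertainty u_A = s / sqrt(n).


u_A = s / sqrt(n)
u_A = 0.7878 / sqrt(19)
u_A = 0.7878 / 4.3588989
u_A = 0.1807

0.1807


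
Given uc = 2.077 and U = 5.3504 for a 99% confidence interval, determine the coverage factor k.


k = U / uc
k = 5.3504 / 2.077
k = 2.576

2.576


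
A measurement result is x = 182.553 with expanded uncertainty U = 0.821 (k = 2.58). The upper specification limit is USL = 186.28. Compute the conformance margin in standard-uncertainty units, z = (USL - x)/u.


u = U / k = 0.821 / 2.58 = 0.31821705
margin = |USL - x| = |186.28 - 182.553| = 3.727
z = margin / u = 3.727 / 0.31821705
z = 11.7121

11.7121


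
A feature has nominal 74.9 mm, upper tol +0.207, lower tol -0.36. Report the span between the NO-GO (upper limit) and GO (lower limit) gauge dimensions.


GO = nominal - lower_tol (smallest hole = maximum material condition)
GO = 74.9 - 0.36 = 74.54
NO-GO = nominal + upper_tol (largest hole = least material condition)
NO-GO = 74.9 + 0.207 = 75.107
spread = NO-GO - GO = 75.107 - 74.54 = 0.5670

0.5670


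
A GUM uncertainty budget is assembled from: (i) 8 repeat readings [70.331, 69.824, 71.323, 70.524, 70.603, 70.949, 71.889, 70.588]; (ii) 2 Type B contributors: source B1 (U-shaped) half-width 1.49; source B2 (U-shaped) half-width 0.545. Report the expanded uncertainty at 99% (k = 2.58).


mean = (70.331 + 69.824 + 71.323 + 70.524 + 70.603 + 70.949 + 71.889 + 70.588) / 8 = 70.753875
s = sqrt(sum((x - mean)^2)/(n-1)) = 0.63212757
u_A = s / sqrt(n) = 0.63212757 / sqrt(8) = 0.22349085
u_B1 = 1.49 / sqrt(2) = 1.0535891
u_B2 = 0.545 / sqrt(2) = 0.3853732
uc = sqrt(0.22349085^2 + 1.0535891^2 + 0.3853732^2) = 1.1439015
U = k * uc = 2.58 * 1.1439015
U = 2.9513

2.9513


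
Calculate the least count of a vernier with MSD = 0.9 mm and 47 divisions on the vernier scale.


LC = MSD / n_div
= 0.9 / 47
= 0.0191

0.0191


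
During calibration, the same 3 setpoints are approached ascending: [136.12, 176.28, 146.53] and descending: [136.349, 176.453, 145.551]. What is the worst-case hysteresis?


|136.12 - 136.349| = 0.2290
|176.28 - 176.453| = 0.1730
|146.53 - 145.551| = 0.9790
hysteresis = max(diffs) = 0.9790

0.9790


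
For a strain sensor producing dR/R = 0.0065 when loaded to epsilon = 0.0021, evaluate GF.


GF = (dR/R) / epsilon
= 0.0065 / 0.0021
= 3.0952

3.0952


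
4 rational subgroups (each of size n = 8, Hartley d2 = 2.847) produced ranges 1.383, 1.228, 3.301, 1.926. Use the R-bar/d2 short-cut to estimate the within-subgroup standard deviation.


R_bar = (1.383 + 1.228 + 3.301 + 1.926) / 4
R_bar = 7.838 / 4 = 1.9595
sigma_hat = R_bar / d2 = 1.9595 / 2.847 = 0.6883

0.6883


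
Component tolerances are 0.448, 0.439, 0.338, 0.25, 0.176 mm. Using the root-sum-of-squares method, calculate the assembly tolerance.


RSS = sqrt(0.448^2 + 0.439^2 + 0.338^2 + 0.25^2 + 0.176^2)
= sqrt(0.601145)
= 0.7753

0.7753


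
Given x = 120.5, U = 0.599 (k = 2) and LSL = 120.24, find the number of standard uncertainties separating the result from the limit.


u = U / k = 0.599 / 2 = 0.2995
margin = |LSL - x| = |120.24 - 120.5| = 0.26
z = margin / u = 0.26 / 0.2995
z = 0.8681

0.8681


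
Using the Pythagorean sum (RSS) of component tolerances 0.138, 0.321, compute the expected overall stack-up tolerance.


RSS = sqrt(0.138^2 + 0.321^2)
= sqrt(0.122085)
= 0.3494

0.3494


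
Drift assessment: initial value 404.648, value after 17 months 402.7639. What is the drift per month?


rate = (v2 - v1) / months
= (402.7639 - 404.648) / 17
= -1.8841 / 17
= -0.1108

-0.1108


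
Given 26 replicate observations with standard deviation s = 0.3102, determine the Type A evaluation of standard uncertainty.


u_A = s / sqrt(n)
u_A = 0.3102 / sqrt(26)
u_A = 0.3102 / 5.0990195
u_A = 0.0608

0.0608


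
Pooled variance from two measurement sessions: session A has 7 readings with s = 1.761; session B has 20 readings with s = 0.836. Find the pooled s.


s_p = sqrt(((n1-1)*s1^2 + (n2-1)*s2^2) / (n1+n2-2))
numerator = (7-1)*1.761^2 + (20-1)*0.836^2 = 18.606726 + 13.279024 = 31.88575
denominator = 7 + 20 - 2 = 25
s_p^2 = 31.88575 / 25 = 1.27543
s_p = sqrt(1.27543) = 1.1293

1.1293


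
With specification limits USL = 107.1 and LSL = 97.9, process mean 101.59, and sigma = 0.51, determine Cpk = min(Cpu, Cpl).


Cpu = (USL - mean) / (3*sigma) = (107.1 - 101.59) / (3*0.51) = 3.6013
Cpl = (mean - LSL) / (3*sigma) = (101.59 - 97.9) / (3*0.51) = 2.4118
Cpk = min(Cpu, Cpl) = 2.4118

2.4118


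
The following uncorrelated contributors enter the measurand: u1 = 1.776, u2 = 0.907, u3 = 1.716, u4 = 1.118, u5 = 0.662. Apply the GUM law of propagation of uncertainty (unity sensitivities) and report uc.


uc = sqrt(1.776^2 + 0.907^2 + 1.716^2 + 1.118^2 + 0.662^2)
uc = sqrt(8.609649)
uc = 2.9342

2.9342


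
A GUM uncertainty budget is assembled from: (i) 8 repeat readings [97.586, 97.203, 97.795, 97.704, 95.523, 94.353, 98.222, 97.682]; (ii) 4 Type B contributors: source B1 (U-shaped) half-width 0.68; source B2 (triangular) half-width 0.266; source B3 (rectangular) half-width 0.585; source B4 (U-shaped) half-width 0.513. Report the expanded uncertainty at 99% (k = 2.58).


mean = (97.586 + 97.203 + 97.795 + 97.704 + 95.523 + 94.353 + 98.222 + 97.682) / 8 = 97.0085
s = sqrt(sum((x - mean)^2)/(n-1)) = 1.3447365
u_A = s / sqrt(n) = 1.3447365 / sqrt(8) = 0.47543615
u_B1 = 0.68 / sqrt(2) = 0.48083261
u_B2 = 0.266 / sqrt(6) = 0.10859405
u_B3 = 0.585 / sqrt(3) = 0.33774991
u_B4 = 0.513 / sqrt(2) = 0.36274578
uc = sqrt(0.47543615^2 + 0.48083261^2 + 0.10859405^2 + 0.33774991^2 + 0.36274578^2) = 0.84539441
U = k * uc = 2.58 * 0.84539441
U = 2.1811

2.1811


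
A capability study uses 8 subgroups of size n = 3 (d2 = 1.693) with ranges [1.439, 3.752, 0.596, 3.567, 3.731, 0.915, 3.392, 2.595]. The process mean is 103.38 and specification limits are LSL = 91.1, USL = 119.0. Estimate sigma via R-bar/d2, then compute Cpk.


R_bar = (1.439 + 3.752 + 0.596 + 3.567 + 3.731 + 0.915 + 3.392 + 2.595) / 8 = 2.498375
sigma = R_bar / d2 = 2.498375 / 1.693 = 1.4757088
Cp = (USL - LSL)/(6*sigma) = (119.0 - 91.1)/(6*1.4757088) = 3.1510
Cpu = (119.0 - 103.38)/(3*1.4757088) = 3.5282
Cpl = (103.38 - 91.1)/(3*1.4757088) = 2.7738
Cpk = min(Cpu, Cpl) = 2.7738

2.7738


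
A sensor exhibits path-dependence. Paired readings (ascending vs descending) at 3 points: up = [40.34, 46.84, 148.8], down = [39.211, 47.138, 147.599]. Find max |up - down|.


|40.34 - 39.211| = 1.1290
|46.84 - 47.138| = 0.2980
|148.8 - 147.599| = 1.2010
hysteresis = max(diffs) = 1.2010

1.2010


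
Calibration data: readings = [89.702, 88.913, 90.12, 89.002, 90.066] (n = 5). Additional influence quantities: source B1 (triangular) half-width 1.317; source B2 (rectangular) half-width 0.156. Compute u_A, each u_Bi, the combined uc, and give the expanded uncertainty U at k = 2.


mean = (89.702 + 88.913 + 90.12 + 89.002 + 90.066) / 5 = 89.5606
s = sqrt(sum((x - mean)^2)/(n-1)) = 0.57440648
u_A = s / sqrt(n) = 0.57440648 / sqrt(5) = 0.25688239
u_B1 = 1.317 / sqrt(6) = 0.537663
u_B2 = 0.156 / sqrt(3) = 0.090066642
uc = sqrt(0.25688239^2 + 0.537663^2 + 0.090066642^2) = 0.60264589
U = k * uc = 2 * 0.60264589
U = 1.2053

1.2053


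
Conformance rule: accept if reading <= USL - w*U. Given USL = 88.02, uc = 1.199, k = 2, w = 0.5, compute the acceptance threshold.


U = k * uc = 2 * 1.199 = 2.398
guard band g = w * U = 0.5 * 2.398 = 1.199
AL = USL - g = 88.02 - 1.199
AL = 86.8210

86.8210


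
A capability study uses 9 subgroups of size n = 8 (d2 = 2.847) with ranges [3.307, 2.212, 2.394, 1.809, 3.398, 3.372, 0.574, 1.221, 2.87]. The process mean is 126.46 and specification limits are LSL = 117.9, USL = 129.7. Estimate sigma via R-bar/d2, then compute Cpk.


R_bar = (3.307 + 2.212 + 2.394 + 1.809 + 3.398 + 3.372 + 0.574 + 1.221 + 2.87) / 9 = 2.3507778
sigma = R_bar / d2 = 2.3507778 / 2.847 = 0.82570348
Cp = (USL - LSL)/(6*sigma) = (129.7 - 117.9)/(6*0.82570348) = 2.3818
Cpu = (129.7 - 126.46)/(3*0.82570348) = 1.3080
Cpl = (126.46 - 117.9)/(3*0.82570348) = 3.4556
Cpk = min(Cpu, Cpl) = 1.3080

1.3080


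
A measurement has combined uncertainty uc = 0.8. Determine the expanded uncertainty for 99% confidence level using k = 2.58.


U = k * uc
U = 2.58 * 0.8
U = 2.0640

2.0640


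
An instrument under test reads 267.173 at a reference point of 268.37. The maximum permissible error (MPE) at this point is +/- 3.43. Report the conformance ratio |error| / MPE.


e = indication - reference = 267.173 - 268.37 = -1.1970
|e| = 1.1970
ratio = |e| / MPE = 1.1970 / 3.43
ratio = 0.3490

0.3490


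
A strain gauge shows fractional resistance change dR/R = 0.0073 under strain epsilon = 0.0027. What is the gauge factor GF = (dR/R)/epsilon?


GF = (dR/R) / epsilon
= 0.0073 / 0.0027
= 2.7037

2.7037


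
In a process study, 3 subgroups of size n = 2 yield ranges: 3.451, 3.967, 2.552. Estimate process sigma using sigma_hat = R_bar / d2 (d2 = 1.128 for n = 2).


R_bar = (3.451 + 3.967 + 2.552) / 3
R_bar = 9.97 / 3 = 3.3233333
sigma_hat = R_bar / d2 = 3.3233333 / 1.128 = 2.9462

2.9462


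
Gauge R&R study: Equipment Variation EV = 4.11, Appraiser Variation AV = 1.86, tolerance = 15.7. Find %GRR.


GRR = sqrt(EV^2 + AV^2) = sqrt(4.11^2 + 1.86^2) = 4.5112858
%GRR = GRR / tol * 100 = 4.5112858 / 15.7 * 100
%GRR = 28.7343

28.7343


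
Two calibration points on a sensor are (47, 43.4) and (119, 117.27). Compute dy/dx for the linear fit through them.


slope = (y2 - y1) / (x2 - x1)
= (117.27 - 43.4) / (119 - 47)
= 73.8700 / 72
= 1.0260

1.0260


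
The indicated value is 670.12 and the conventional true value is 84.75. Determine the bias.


Systematic error = measured - true
= 670.12 - 84.75
= 585.3700

585.3700


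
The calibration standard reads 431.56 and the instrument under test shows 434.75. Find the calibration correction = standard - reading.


Correction = standard - reading
= 431.56 - 434.75
= -3.1900

-3.1900


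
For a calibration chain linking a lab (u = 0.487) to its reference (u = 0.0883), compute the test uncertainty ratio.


TUR = u_lab / u_ref
= 0.487 / 0.0883
= 5.5153

5.5153


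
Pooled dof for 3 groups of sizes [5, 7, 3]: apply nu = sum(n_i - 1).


nu = sum_i (n_i - 1)
nu = ((5 - 1) + (7 - 1) + (3 - 1))
nu = 4 + 6 + 2
nu = 12

12


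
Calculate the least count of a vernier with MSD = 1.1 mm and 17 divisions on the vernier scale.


LC = MSD / n_div
= 1.1 / 17
= 0.0647

0.0647


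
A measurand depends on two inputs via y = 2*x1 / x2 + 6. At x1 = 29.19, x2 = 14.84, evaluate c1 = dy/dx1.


y = 2*x1 / x2 + 6
dy/dx1 = 2/x2
Evaluate at x2 = 14.84: c1 = 2 / 14.84
c1 = 0.1348

0.1348


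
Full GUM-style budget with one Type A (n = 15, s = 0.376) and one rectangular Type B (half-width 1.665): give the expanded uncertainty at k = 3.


u_A = s / sqrt(n) = 0.376 / sqrt(15) = 0.097082783
u_B = half_width / sqrt(3) = 1.665 / sqrt(3) = 0.9612882
uc = sqrt(u_A^2 + u_B^2) = sqrt(0.097082783^2 + 0.9612882^2) = 0.96617807
U = k * uc = 3 * 0.96617807
U = 2.8985

2.8985


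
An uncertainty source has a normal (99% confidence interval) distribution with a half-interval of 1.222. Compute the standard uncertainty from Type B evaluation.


u_B = half_width / 2.576
u_B = 1.222 / 2.576
u_B = 0.4744

0.4744


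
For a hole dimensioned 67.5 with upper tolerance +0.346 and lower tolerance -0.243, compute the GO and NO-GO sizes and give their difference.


GO = nominal - lower_tol (smallest hole = maximum material condition)
GO = 67.5 - 0.243 = 67.257
NO-GO = nominal + upper_tol (largest hole = least material condition)
NO-GO = 67.5 + 0.346 = 67.846
spread = NO-GO - GO = 67.846 - 67.257 = 0.5890

0.5890


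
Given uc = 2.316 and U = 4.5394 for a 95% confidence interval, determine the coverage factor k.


k = U / uc
k = 4.5394 / 2.316
k = 1.96

1.96


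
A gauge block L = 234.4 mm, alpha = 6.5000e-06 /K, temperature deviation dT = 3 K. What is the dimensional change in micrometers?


dL = L * alpha * dT
= 234.4 * 6.5000e-06 * 3
= 0.0045708 mm
dL_um = 0.0045708 * 1000 = 4.5708 um

4.5708


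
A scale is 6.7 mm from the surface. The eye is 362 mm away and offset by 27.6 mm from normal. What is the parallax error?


error = h * offset / d
= 6.7 * 27.6 / 362
= 0.5108

0.5108


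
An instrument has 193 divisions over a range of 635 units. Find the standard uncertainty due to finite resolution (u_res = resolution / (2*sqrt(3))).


resolution = range / divisions
resolution = 635 / 193 = 3.2901554
u_res = resolution / (2*sqrt(3))
u_res = 3.2901554 / 3.4641016
u_res = 0.9498

0.9498


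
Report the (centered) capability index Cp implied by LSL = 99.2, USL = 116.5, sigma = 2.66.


Cp = (USL - LSL) / (6 * sigma)
= (116.5 - 99.2) / (6 * 2.66)
= 17.3000 / 15.9600
= 1.0840

1.0840


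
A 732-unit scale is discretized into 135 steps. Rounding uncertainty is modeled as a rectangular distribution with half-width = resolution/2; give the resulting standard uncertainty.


resolution = range / divisions
resolution = 732 / 135 = 5.4222222
u_res = resolution / (2*sqrt(3))
u_res = 5.4222222 / 3.4641016
u_res = 1.5653

1.5653


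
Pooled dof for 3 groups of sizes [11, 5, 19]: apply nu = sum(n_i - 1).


nu = sum_i (n_i - 1)
nu = ((11 - 1) + (5 - 1) + (19 - 1))
nu = 10 + 4 + 18
nu = 32

32


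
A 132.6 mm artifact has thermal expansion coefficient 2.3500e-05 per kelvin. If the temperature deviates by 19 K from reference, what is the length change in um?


dL = L * alpha * dT
= 132.6 * 2.3500e-05 * 19
= 0.0592059 mm
dL_um = 0.0592059 * 1000 = 59.2059 um

59.2059


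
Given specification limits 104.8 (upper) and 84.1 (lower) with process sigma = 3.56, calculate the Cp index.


Cp = (USL - LSL) / (6 * sigma)
= (104.8 - 84.1) / (6 * 3.56)
= 20.7000 / 21.3600
= 0.9691

0.9691


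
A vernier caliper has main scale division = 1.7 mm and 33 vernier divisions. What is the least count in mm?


LC = MSD / n_div
= 1.7 / 33
= 0.0515

0.0515


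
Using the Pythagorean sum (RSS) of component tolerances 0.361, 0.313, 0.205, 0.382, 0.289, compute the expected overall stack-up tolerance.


RSS = sqrt(0.361^2 + 0.313^2 + 0.205^2 + 0.382^2 + 0.289^2)
= sqrt(0.49976)
= 0.7069

0.7069


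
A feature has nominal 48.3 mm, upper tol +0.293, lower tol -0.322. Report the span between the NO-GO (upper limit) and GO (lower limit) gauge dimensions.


GO = nominal - lower_tol (smallest hole = maximum material condition)
GO = 48.3 - 0.322 = 47.978
NO-GO = nominal + upper_tol (largest hole = least material condition)
NO-GO = 48.3 + 0.293 = 48.593
spread = NO-GO - GO = 48.593 - 47.978 = 0.6150

0.6150


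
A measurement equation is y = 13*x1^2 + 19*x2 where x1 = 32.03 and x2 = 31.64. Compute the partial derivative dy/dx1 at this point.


y = 13*x1^2 + 19*x2
dy/dx1 = 2*13*x1
Evaluate at x1 = 32.03: c1 = 26 * 32.03
c1 = 832.7800

832.7800


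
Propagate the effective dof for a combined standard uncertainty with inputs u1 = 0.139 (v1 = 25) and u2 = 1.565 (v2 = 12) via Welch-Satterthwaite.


uc = sqrt(u1^2 + u2^2) = sqrt(0.139^2 + 1.565^2) = 1.5711607
v_eff = uc^4 / (u1^4/v1 + u2^4/v2)
= 1.5711607^4 / (0.139^4/25 + 1.565^4/12)
= 6.0937191 / 0.49990686
v_eff = 12.1897

12.1897


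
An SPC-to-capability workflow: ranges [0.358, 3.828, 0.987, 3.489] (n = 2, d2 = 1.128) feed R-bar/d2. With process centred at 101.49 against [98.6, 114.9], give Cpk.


R_bar = (0.358 + 3.828 + 0.987 + 3.489) / 4 = 2.1655
sigma = R_bar / d2 = 2.1655 / 1.128 = 1.9197695
Cp = (USL - LSL)/(6*sigma) = (114.9 - 98.6)/(6*1.9197695) = 1.4151
Cpu = (114.9 - 101.49)/(3*1.9197695) = 2.3284
Cpl = (101.49 - 98.6)/(3*1.9197695) = 0.5018
Cpk = min(Cpu, Cpl) = 0.5018

0.5018


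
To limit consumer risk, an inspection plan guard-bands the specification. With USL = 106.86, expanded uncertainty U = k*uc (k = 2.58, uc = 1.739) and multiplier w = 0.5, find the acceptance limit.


U = k * uc = 2.58 * 1.739 = 4.48662
guard band g = w * U = 0.5 * 4.48662 = 2.24331
AL = USL - g = 106.86 - 2.24331
AL = 104.6167

104.6167


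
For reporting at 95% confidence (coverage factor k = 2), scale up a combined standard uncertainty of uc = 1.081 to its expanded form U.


U = k * uc
U = 2 * 1.081
U = 2.1620

2.1620


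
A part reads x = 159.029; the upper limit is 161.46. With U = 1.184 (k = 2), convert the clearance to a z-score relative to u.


u = U / k = 1.184 / 2 = 0.592
margin = |USL - x| = |161.46 - 159.029| = 2.431
z = margin / u = 2.431 / 0.592
z = 4.1064

4.1064


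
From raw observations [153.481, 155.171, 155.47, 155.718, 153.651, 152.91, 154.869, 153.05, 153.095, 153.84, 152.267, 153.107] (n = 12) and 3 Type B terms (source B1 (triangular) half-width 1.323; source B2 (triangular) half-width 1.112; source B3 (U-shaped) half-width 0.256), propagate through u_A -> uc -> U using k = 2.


mean = (153.481 + 155.171 + 155.47 + 155.718 + 153.651 + 152.91 + 154.869 + 153.05 + 153.095 + 153.84 + 152.267 + 153.107) / 12 = 153.88575
s = sqrt(sum((x - mean)^2)/(n-1)) = 1.1365544
u_A = s / sqrt(n) = 1.1365544 / sqrt(12) = 0.32809499
u_B1 = 1.323 / sqrt(6) = 0.54011249
u_B2 = 1.112 / sqrt(6) = 0.4539721
u_B3 = 0.256 / sqrt(2) = 0.18101934
uc = sqrt(0.32809499^2 + 0.54011249^2 + 0.4539721^2 + 0.18101934^2) = 0.79889079
U = k * uc = 2 * 0.79889079
U = 1.5978

1.5978


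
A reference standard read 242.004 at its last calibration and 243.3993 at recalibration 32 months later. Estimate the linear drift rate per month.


rate = (v2 - v1) / months
= (243.3993 - 242.004) / 32
= 1.3953 / 32
= 0.0436

0.0436


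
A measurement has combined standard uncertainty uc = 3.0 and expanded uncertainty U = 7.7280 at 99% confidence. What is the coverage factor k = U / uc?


k = U / uc
k = 7.7280 / 3.0
k = 2.576

2.576


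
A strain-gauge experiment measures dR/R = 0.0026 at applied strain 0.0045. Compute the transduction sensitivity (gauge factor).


GF = (dR/R) / epsilon
= 0.0026 / 0.0045
= 0.5778

0.5778


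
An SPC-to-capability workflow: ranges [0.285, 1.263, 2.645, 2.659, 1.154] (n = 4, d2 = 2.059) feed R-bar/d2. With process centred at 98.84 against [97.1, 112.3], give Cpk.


R_bar = (0.285 + 1.263 + 2.645 + 2.659 + 1.154) / 5 = 1.6012
sigma = R_bar / d2 = 1.6012 / 2.059 = 0.77765906
Cp = (USL - LSL)/(6*sigma) = (112.3 - 97.1)/(6*0.77765906) = 3.2576
Cpu = (112.3 - 98.84)/(3*0.77765906) = 5.7695
Cpl = (98.84 - 97.1)/(3*0.77765906) = 0.7458
Cpk = min(Cpu, Cpl) = 0.7458

0.7458


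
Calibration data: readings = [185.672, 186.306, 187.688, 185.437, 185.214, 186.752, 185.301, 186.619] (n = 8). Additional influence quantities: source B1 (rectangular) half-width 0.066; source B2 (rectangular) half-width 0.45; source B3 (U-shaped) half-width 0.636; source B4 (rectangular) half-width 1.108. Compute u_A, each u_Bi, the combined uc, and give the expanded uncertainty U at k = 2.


mean = (185.672 + 186.306 + 187.688 + 185.437 + 185.214 + 186.752 + 185.301 + 186.619) / 8 = 186.123625
s = sqrt(sum((x - mean)^2)/(n-1)) = 0.87016664
u_A = s / sqrt(n) = 0.87016664 / sqrt(8) = 0.30765037
u_B1 = 0.066 / sqrt(3) = 0.038105118
u_B2 = 0.45 / sqrt(3) = 0.25980762
u_B3 = 0.636 / sqrt(2) = 0.44971991
u_B4 = 1.108 / sqrt(3) = 0.6397041
uc = sqrt(0.30765037^2 + 0.038105118^2 + 0.25980762^2 + 0.44971991^2 + 0.6397041^2) = 0.88038065
U = k * uc = 2 * 0.88038065
U = 1.7608

1.7608


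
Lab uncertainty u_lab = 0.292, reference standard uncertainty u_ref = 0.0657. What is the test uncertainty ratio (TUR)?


TUR = u_lab / u_ref
= 0.292 / 0.0657
= 4.4444

4.4444


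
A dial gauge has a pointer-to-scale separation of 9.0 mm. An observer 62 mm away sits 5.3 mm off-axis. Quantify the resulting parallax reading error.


error = h * offset / d
= 9.0 * 5.3 / 62
= 0.7694

0.7694
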